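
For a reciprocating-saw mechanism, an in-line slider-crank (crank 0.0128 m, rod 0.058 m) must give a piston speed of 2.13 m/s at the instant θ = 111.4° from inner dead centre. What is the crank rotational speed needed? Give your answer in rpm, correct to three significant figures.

1860

For an in-line slider-crank, |v_piston| = rω|sinθ|·[1 + r cosθ/√(L² − r² sin²θ)].
With r = 0.0128 m, L = 0.058 m, θ = 111.4°: the bracketed kinematic factor |dx/dθ| = 0.010937 m.
ω = v/|dx/dθ| = 2.13/0.010937 = 194.75 rad/s.
N = 60ω/(2π) = 1859.8 rpm.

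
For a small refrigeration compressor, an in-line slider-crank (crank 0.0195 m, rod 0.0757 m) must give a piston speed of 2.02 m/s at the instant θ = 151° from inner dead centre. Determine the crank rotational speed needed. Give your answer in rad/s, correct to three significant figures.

For an in-line slider-crank, |v_piston| = rω|sinθ|·[1 + r cosθ/√(L² − r² sin²θ)].
With r = 0.0195 m, L = 0.0757 m, θ = 151°: the bracketed kinematic factor |dx/dθ| = 0.0073071 m.
ω = v/|dx/dθ| = 2.02/0.0073071 = 276.45 rad/s.

276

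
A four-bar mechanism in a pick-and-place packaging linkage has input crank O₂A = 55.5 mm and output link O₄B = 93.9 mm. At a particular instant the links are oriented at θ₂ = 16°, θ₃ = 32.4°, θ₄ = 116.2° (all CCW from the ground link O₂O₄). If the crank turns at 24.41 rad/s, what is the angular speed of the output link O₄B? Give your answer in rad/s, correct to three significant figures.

ω₂ = 24.41 rad/s
Differentiating the loop-closure r₂e^{iθ₂}+r₃e^{iθ₃}=r₁+r₄e^{iθ₄} gives r₂ω₂e^{iθ₂}+r₃ω₃e^{iθ₃}=r₄ω₄e^{iθ₄}.
Eliminating the other unknown: ω₄ = r₂ω₂ sin(θ₂−θ₃) / [r₄ sin(θ₄−θ₃)].
Numerator sine = -0.28234; denominator sine = +0.99415.
Result = 0.0555·24.41·(-0.28234) / (0.0939·(+0.99415)) = -4.0975 rad/s; magnitude 4.0975 rad/s.

4.10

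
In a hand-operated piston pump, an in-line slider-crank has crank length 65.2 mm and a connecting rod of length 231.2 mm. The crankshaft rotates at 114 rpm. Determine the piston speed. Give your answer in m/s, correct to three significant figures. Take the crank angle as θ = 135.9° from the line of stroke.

0.430

ω = 2π·114/60 = 11.94 rad/s
For an in-line slider-crank, x = r cosθ + √(L² − r² sin²θ), so v = −rω sinθ·[1 + r cosθ/√(L² − r² sin²θ)].
With r = 0.0652 m, L = 0.2312 m, θ = 135.9°: √(L² − r² sin²θ) = 0.2267 m.
v = −0.0652·11.94·0.69591·[1 + 0.0652·-0.71813/0.2267] = -0.4298 m/s.
|v| = 0.4298 m/s.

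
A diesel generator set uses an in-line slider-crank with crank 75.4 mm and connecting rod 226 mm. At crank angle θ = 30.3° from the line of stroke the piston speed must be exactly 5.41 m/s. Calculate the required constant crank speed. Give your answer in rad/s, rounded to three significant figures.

For an in-line slider-crank, |v_piston| = rω|sinθ|·[1 + r cosθ/√(L² − r² sin²θ)].
With r = 0.0754 m, L = 0.226 m, θ = 30.3°: the bracketed kinematic factor |dx/dθ| = 0.049158 m.
ω = v/|dx/dθ| = 5.41/0.049158 = 110.05 rad/s.

110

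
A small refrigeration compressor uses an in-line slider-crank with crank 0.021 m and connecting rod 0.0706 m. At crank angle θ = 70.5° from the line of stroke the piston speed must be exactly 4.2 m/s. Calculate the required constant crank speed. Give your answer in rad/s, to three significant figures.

192

For an in-line slider-crank, |v_piston| = rω|sinθ|·[1 + r cosθ/√(L² − r² sin²θ)].
With r = 0.021 m, L = 0.0706 m, θ = 70.5°: the bracketed kinematic factor |dx/dθ| = 0.021843 m.
ω = v/|dx/dθ| = 4.2/0.021843 = 192.28 rad/s.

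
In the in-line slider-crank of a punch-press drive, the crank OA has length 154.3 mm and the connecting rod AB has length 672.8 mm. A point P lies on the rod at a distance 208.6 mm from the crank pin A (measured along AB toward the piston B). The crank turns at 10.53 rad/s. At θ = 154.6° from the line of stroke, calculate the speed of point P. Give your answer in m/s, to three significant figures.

1.20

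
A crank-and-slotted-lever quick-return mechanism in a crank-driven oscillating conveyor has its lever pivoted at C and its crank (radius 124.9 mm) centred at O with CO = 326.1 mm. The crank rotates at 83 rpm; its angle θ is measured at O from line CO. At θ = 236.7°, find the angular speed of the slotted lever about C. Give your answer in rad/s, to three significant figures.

0.761

ω = 8.692 rad/s (from 83 rpm).
Crank pin A relative to C: A = (d + r cosθ, r sinθ); lever angle φ = atan2(r sinθ, d + r cosθ).
Differentiating tanφ: φ̇ = rω(d cosθ + r)/(d² + r² + 2dr cosθ).
d² + r² + 2dr cosθ = |CA|² = 0.0772179 m²;  d cosθ + r = -0.054136 m.
|ω_lever| = |0.1249·8.692·-0.054136| / 0.0772179 = 0.7611 rad/s.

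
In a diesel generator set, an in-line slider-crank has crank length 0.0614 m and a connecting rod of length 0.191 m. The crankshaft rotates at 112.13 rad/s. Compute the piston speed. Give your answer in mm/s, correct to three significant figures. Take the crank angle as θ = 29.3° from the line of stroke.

4330

ω = 112.1 rad/s
For an in-line slider-crank, x = r cosθ + √(L² − r² sin²θ), so v = −rω sinθ·[1 + r cosθ/√(L² − r² sin²θ)].
With r = 0.0614 m, L = 0.191 m, θ = 29.3°: √(L² − r² sin²θ) = 0.18862 m.
v = −0.0614·112.1·0.48938·[1 + 0.0614·0.87207/0.18862] = -4.3258 m/s.
|v| = 4.3258 m/s = 4325.8 mm/s.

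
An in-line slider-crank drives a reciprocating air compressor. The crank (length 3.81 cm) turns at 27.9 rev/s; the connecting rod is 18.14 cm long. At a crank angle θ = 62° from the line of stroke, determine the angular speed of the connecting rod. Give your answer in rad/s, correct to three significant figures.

ω = 175.3 rad/s (converted from 27.9 rev/s).
The rod makes angle φ with the slider axis where L sinφ = r sinθ; differentiating, L cosφ·φ̇ = r ω cosθ.
L cosφ = √(L² − r² sin²θ) = 0.17825 m.
|ω_rod| = r ω |cosθ| / √(L² − r² sin²θ) = 0.0381·175.3·0.46947/0.17825 = 17.591 rad/s.

17.6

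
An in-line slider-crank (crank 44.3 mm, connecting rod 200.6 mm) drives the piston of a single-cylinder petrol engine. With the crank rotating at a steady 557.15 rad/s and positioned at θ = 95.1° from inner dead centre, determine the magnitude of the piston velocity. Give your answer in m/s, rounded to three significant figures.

24.1

ω = 557.1 rad/s
For an in-line slider-crank, x = r cosθ + √(L² − r² sin²θ), so v = −rω sinθ·[1 + r cosθ/√(L² − r² sin²θ)].
With r = 0.0443 m, L = 0.2006 m, θ = 95.1°: √(L² − r² sin²θ) = 0.19569 m.
v = −0.0443·557.1·0.99604·[1 + 0.0443·-0.08889/0.19569] = -24.089 m/s.
|v| = 24.089 m/s.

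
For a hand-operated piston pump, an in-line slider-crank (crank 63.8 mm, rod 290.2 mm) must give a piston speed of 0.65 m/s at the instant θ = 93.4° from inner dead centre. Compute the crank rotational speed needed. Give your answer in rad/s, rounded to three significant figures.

For an in-line slider-crank, |v_piston| = rω|sinθ|·[1 + r cosθ/√(L² − r² sin²θ)].
With r = 0.0638 m, L = 0.2902 m, θ = 93.4°: the bracketed kinematic factor |dx/dθ| = 0.062837 m.
ω = v/|dx/dθ| = 0.65/0.062837 = 10.344 rad/s.

10.3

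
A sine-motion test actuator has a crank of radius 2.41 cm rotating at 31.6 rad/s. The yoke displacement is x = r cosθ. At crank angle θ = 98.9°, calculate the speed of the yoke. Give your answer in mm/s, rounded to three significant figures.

ω = 31.6 rad/s
x = r cosθ ⇒ ẋ = −rω sinθ.
|v| = rω|sinθ| = 0.0241·31.6·|sin 98.9°| = 0.75239 m/s = 752.39 mm/s.

752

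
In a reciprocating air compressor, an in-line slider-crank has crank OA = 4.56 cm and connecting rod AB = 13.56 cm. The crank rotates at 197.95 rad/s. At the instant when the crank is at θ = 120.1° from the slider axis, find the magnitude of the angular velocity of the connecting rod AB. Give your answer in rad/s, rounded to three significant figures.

ω = 197.9 rad/s
The rod makes angle φ with the slider axis where L sinφ = r sinθ; differentiating, L cosφ·φ̇ = r ω cosθ.
L cosφ = √(L² − r² sin²θ) = 0.12973 m.
|ω_rod| = r ω |cosθ| / √(L² − r² sin²θ) = 0.0456·197.9·0.50151/0.12973 = 34.894 rad/s.

34.9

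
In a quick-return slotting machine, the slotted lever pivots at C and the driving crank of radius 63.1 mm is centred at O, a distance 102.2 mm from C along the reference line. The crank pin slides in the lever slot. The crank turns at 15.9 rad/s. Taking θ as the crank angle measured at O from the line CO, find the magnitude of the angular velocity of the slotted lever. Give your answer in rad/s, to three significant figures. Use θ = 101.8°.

3.59

ω = 15.9 rad/s
Crank pin A relative to C: A = (d + r cosθ, r sinθ); lever angle φ = atan2(r sinθ, d + r cosθ).
Differentiating tanφ: φ̇ = rω(d cosθ + r)/(d² + r² + 2dr cosθ).
d² + r² + 2dr cosθ = |CA|² = 0.0117889 m²;  d cosθ + r = +0.042201 m.
|ω_lever| = |0.0631·15.9·+0.042201| / 0.0117889 = 3.5914 rad/s.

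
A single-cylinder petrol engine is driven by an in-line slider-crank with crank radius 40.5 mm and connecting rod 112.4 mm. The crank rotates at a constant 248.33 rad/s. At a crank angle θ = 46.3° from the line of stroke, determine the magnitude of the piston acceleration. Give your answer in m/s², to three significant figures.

1720

ω = 248.3 rad/s
x(θ) = r cosθ + √(L² − r² sin²θ); with ω constant, a = ω²·d²x/dθ².
d²x/dθ² = −r cosθ − r²(cos2θ)/√u − r⁴ sin²2θ/(4u^{3/2}),  u = L² − r² sin²θ = 0.0117764 m².
Substituting r = 0.0405 m, L = 0.1124 m, θ = 46.3°: d²x/dθ² = -0.02782 m.
a = ω²·d²x/dθ² = (248.3)²·(-0.02782) = -1715.6 m/s²;  |a| = 1715.6 m/s².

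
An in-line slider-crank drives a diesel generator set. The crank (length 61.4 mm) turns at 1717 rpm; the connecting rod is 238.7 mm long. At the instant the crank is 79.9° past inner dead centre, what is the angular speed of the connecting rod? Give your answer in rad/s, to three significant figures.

8.38

ω = 179.8 rad/s (converted from 1717 rpm).
The rod makes angle φ with the slider axis where L sinφ = r sinθ; differentiating, L cosφ·φ̇ = r ω cosθ.
L cosφ = √(L² − r² sin²θ) = 0.23092 m.
|ω_rod| = r ω |cosθ| / √(L² − r² sin²θ) = 0.0614·179.8·0.17537/0.23092 = 8.3841 rad/s.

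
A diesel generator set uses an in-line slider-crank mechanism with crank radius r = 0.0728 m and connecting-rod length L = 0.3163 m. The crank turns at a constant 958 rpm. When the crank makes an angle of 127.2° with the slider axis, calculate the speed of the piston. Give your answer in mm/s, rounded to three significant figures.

4990

ω = 2π·958/60 = 100.3 rad/s
For an in-line slider-crank, x = r cosθ + √(L² − r² sin²θ), so v = −rω sinθ·[1 + r cosθ/√(L² − r² sin²θ)].
With r = 0.0728 m, L = 0.3163 m, θ = 127.2°: √(L² − r² sin²θ) = 0.31094 m.
v = −0.0728·100.3·0.79653·[1 + 0.0728·-0.60460/0.31094] = -4.9939 m/s.
|v| = 4.9939 m/s = 4993.9 mm/s.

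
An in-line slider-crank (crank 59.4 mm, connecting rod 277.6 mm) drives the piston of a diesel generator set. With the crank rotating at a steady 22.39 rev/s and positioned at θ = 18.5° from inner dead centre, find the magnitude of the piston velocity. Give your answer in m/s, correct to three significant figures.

ω = 2π·22.4 = 140.7 rad/s
For an in-line slider-crank, x = r cosθ + √(L² − r² sin²θ), so v = −rω sinθ·[1 + r cosθ/√(L² − r² sin²θ)].
With r = 0.0594 m, L = 0.2776 m, θ = 18.5°: √(L² − r² sin²θ) = 0.27696 m.
v = −0.0594·140.7·0.31730·[1 + 0.0594·0.94832/0.27696] = -3.1908 m/s.
|v| = 3.1908 m/s.

3.19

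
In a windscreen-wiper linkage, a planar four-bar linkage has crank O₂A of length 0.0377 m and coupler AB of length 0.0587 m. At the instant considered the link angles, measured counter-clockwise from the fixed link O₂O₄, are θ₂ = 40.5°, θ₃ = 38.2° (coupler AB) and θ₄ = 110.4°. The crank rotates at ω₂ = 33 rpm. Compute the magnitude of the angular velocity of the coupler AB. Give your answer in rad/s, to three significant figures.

2.19

ω₂ = 3.456 rad/s (from 33 rpm).
Differentiating the loop-closure r₂e^{iθ₂}+r₃e^{iθ₃}=r₁+r₄e^{iθ₄} gives r₂ω₂e^{iθ₂}+r₃ω₃e^{iθ₃}=r₄ω₄e^{iθ₄}.
Eliminating the other unknown: ω₃ = r₂ω₂ sin(θ₄−θ₂) / [r₃ sin(θ₃−θ₄)].
Numerator sine = +0.93909; denominator sine = -0.95213.
Result = 0.0377·3.456·(+0.93909) / (0.0587·(-0.95213)) = -2.1891 rad/s; magnitude 2.1891 rad/s.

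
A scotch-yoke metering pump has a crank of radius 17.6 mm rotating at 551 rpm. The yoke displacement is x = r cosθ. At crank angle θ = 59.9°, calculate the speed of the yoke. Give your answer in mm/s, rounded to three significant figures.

ω = 57.7 rad/s (from 551 rpm).
x = r cosθ ⇒ ẋ = −rω sinθ.
|v| = rω|sinθ| = 0.0176·57.7·|sin 59.9°| = 0.87859 m/s = 878.59 mm/s.

879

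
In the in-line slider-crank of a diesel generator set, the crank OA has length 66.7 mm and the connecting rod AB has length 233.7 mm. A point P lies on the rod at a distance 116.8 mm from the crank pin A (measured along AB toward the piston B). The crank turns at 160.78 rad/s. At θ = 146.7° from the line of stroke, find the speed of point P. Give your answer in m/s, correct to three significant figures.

6.85

ω = 160.8 rad/s.  Crank-pin speed |V_A| = rω = 10.724 m/s, perpendicular to OA.
Rod angle: sinφ = −(r/L) sinθ ⇒ φ = -9.015°; ω_rod = −rω cosθ/√(L²−r²sin²θ) = +38.833 rad/s.
V_P = V_A + ω_rod × AP, with AP = 0.1168 m along the rod.
Components: V_Px = −rω sinθ − a·ω_rod·sinφ = -5.177 m/s;  V_Py = rω cosθ + a·ω_rod·cosφ = -4.4835 m/s.
|V_P| = √(V_Px² + V_Py²) = 6.8486 m/s.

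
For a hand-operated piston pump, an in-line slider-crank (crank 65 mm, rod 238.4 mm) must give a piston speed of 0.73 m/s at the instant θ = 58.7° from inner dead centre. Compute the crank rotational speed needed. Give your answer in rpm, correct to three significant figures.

110

For an in-line slider-crank, |v_piston| = rω|sinθ|·[1 + r cosθ/√(L² − r² sin²θ)].
With r = 0.065 m, L = 0.2384 m, θ = 58.7°: the bracketed kinematic factor |dx/dθ| = 0.063629 m.
ω = v/|dx/dθ| = 0.73/0.063629 = 11.473 rad/s.
N = 60ω/(2π) = 109.56 rpm.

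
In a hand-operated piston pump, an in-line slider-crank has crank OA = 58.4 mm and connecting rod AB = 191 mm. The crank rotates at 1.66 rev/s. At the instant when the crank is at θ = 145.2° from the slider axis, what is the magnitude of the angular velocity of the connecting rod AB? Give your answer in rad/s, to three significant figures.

2.66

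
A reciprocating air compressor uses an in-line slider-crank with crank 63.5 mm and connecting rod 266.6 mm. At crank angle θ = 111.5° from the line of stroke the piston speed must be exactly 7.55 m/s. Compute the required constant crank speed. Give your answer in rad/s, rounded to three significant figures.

For an in-line slider-crank, |v_piston| = rω|sinθ|·[1 + r cosθ/√(L² − r² sin²θ)].
With r = 0.0635 m, L = 0.2666 m, θ = 111.5°: the bracketed kinematic factor |dx/dθ| = 0.053792 m.
ω = v/|dx/dθ| = 7.55/0.053792 = 140.35 rad/s.

140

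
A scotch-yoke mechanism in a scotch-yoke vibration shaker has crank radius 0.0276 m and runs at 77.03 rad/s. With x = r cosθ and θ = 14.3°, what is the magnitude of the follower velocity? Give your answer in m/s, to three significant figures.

0.525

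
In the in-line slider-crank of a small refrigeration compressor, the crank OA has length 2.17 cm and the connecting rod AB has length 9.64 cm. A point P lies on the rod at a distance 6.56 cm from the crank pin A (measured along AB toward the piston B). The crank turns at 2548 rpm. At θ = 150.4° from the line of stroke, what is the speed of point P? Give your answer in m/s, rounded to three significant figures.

2.95

ω = 266.8 rad/s.  Crank-pin speed |V_A| = rω = 5.7901 m/s, perpendicular to OA.
Rod angle: sinφ = −(r/L) sinθ ⇒ φ = -6.384°; ω_rod = −rω cosθ/√(L²−r²sin²θ) = +52.551 rad/s.
V_P = V_A + ω_rod × AP, with AP = 0.0656 m along the rod.
Components: V_Px = −rω sinθ − a·ω_rod·sinφ = -2.4767 m/s;  V_Py = rω cosθ + a·ω_rod·cosφ = -1.6085 m/s.
|V_P| = √(V_Px² + V_Py²) = 2.9532 m/s.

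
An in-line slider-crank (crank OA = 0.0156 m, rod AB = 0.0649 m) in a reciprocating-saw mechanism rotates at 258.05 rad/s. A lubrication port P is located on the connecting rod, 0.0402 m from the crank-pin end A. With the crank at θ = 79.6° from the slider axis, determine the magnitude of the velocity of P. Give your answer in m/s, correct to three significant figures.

4.08

ω = 258.1 rad/s.  Crank-pin speed |V_A| = rω = 4.0256 m/s, perpendicular to OA.
Rod angle: sinφ = −(r/L) sinθ ⇒ φ = -13.675°; ω_rod = −rω cosθ/√(L²−r²sin²θ) = -11.524 rad/s.
V_P = V_A + ω_rod × AP, with AP = 0.0402 m along the rod.
Components: V_Px = −rω sinθ − a·ω_rod·sinφ = -4.069 m/s;  V_Py = rω cosθ + a·ω_rod·cosφ = +0.27657 m/s.
|V_P| = √(V_Px² + V_Py²) = 4.0784 m/s.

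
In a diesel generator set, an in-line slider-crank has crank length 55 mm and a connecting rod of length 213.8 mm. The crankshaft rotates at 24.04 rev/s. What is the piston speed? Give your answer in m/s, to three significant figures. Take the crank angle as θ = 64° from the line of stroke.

ω = 2π·24 = 151 rad/s
For an in-line slider-crank, x = r cosθ + √(L² − r² sin²θ), so v = −rω sinθ·[1 + r cosθ/√(L² − r² sin²θ)].
With r = 0.055 m, L = 0.2138 m, θ = 64°: √(L² − r² sin²θ) = 0.20801 m.
v = −0.055·151·0.89879·[1 + 0.055·0.43837/0.20801] = -8.3323 m/s.
|v| = 8.3323 m/s.

8.33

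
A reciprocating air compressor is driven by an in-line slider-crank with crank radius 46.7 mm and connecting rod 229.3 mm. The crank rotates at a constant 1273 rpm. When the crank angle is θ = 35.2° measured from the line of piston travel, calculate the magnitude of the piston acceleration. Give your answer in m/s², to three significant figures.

737

ω = 2π·1273/60 = 133.3 rad/s
x(θ) = r cosθ + √(L² − r² sin²θ); with ω constant, a = ω²·d²x/dθ².
d²x/dθ² = −r cosθ − r²(cos2θ)/√u − r⁴ sin²2θ/(4u^{3/2}),  u = L² − r² sin²θ = 0.0518538 m².
Substituting r = 0.0467 m, L = 0.2293 m, θ = 35.2°: d²x/dθ² = -0.041463 m.
a = ω²·d²x/dθ² = (133.3)²·(-0.041463) = -736.84 m/s²;  |a| = 736.84 m/s².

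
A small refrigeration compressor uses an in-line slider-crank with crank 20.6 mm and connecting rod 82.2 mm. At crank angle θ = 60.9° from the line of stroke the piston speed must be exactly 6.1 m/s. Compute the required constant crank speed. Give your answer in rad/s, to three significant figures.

For an in-line slider-crank, |v_piston| = rω|sinθ|·[1 + r cosθ/√(L² − r² sin²θ)].
With r = 0.0206 m, L = 0.0822 m, θ = 60.9°: the bracketed kinematic factor |dx/dθ| = 0.020248 m.
ω = v/|dx/dθ| = 6.1/0.020248 = 301.26 rad/s.

301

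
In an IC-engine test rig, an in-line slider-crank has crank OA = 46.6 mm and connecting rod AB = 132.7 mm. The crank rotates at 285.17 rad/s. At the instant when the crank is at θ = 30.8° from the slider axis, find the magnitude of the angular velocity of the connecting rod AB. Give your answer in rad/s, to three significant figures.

ω = 285.2 rad/s
The rod makes angle φ with the slider axis where L sinφ = r sinθ; differentiating, L cosφ·φ̇ = r ω cosθ.
L cosφ = √(L² − r² sin²θ) = 0.13054 m.
|ω_rod| = r ω |cosθ| / √(L² − r² sin²θ) = 0.0466·285.2·0.85896/0.13054 = 87.444 rad/s.

87.4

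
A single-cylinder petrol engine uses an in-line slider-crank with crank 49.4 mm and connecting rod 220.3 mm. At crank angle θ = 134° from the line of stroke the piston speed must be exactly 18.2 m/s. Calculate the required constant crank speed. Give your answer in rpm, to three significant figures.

5810

For an in-line slider-crank, |v_piston| = rω|sinθ|·[1 + r cosθ/√(L² − r² sin²θ)].
With r = 0.0494 m, L = 0.2203 m, θ = 134°: the bracketed kinematic factor |dx/dθ| = 0.029927 m.
ω = v/|dx/dθ| = 18.2/0.029927 = 608.15 rad/s.
N = 60ω/(2π) = 5807.5 rpm.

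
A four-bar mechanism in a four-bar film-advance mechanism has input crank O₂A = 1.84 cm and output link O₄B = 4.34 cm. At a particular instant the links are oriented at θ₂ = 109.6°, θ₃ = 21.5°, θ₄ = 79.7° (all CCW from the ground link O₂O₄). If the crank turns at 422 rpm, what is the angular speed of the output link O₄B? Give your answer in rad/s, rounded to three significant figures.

22.0

ω₂ = 44.19 rad/s (from 422 rpm).
Differentiating the loop-closure r₂e^{iθ₂}+r₃e^{iθ₃}=r₁+r₄e^{iθ₄} gives r₂ω₂e^{iθ₂}+r₃ω₃e^{iθ₃}=r₄ω₄e^{iθ₄}.
Eliminating the other unknown: ω₄ = r₂ω₂ sin(θ₂−θ₃) / [r₄ sin(θ₄−θ₃)].
Numerator sine = +0.99945; denominator sine = +0.84989.
Result = 0.0184·44.19·(+0.99945) / (0.0434·(+0.84989)) = +22.033 rad/s; magnitude 22.033 rad/s.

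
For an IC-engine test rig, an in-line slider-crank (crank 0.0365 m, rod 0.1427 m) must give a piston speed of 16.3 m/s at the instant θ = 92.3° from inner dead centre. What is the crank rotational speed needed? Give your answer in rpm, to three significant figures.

4310

For an in-line slider-crank, |v_piston| = rω|sinθ|·[1 + r cosθ/√(L² − r² sin²θ)].
With r = 0.0365 m, L = 0.1427 m, θ = 92.3°: the bracketed kinematic factor |dx/dθ| = 0.036083 m.
ω = v/|dx/dθ| = 16.3/0.036083 = 451.73 rad/s.
N = 60ω/(2π) = 4313.7 rpm.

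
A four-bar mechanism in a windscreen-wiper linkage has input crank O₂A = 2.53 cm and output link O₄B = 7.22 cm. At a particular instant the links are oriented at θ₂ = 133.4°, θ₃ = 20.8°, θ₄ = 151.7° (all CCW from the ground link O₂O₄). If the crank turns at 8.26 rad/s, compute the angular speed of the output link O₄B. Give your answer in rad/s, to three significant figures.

ω₂ = 8.26 rad/s
Differentiating the loop-closure r₂e^{iθ₂}+r₃e^{iθ₃}=r₁+r₄e^{iθ₄} gives r₂ω₂e^{iθ₂}+r₃ω₃e^{iθ₃}=r₄ω₄e^{iθ₄}.
Eliminating the other unknown: ω₄ = r₂ω₂ sin(θ₂−θ₃) / [r₄ sin(θ₄−θ₃)].
Numerator sine = +0.92321; denominator sine = +0.75585.
Result = 0.0253·8.26·(+0.92321) / (0.0722·(+0.75585)) = +3.5353 rad/s; magnitude 3.5353 rad/s.

3.54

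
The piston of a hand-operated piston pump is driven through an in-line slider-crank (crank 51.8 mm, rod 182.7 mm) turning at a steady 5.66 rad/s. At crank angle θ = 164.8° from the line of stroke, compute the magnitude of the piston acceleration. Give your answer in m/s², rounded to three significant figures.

1.19

ω = 5.66 rad/s
x(θ) = r cosθ + √(L² − r² sin²θ); with ω constant, a = ω²·d²x/dθ².
d²x/dθ² = −r cosθ − r²(cos2θ)/√u − r⁴ sin²2θ/(4u^{3/2}),  u = L² − r² sin²θ = 0.0331948 m².
Substituting r = 0.0518 m, L = 0.1827 m, θ = 164.8°: d²x/dθ² = +0.037209 m.
a = ω²·d²x/dθ² = (5.66)²·(+0.037209) = +1.192 m/s²;  |a| = 1.192 m/s².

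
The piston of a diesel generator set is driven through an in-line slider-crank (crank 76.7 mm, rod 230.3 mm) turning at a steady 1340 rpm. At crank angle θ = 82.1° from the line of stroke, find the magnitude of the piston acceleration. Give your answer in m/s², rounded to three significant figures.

304

ω = 2π·1340/60 = 140.3 rad/s
x(θ) = r cosθ + √(L² − r² sin²θ); with ω constant, a = ω²·d²x/dθ².
d²x/dθ² = −r cosθ − r²(cos2θ)/√u − r⁴ sin²2θ/(4u^{3/2}),  u = L² − r² sin²θ = 0.0472663 m².
Substituting r = 0.0767 m, L = 0.2303 m, θ = 82.1°: d²x/dθ² = +0.015432 m.
a = ω²·d²x/dθ² = (140.3)²·(+0.015432) = +303.88 m/s²;  |a| = 303.88 m/s².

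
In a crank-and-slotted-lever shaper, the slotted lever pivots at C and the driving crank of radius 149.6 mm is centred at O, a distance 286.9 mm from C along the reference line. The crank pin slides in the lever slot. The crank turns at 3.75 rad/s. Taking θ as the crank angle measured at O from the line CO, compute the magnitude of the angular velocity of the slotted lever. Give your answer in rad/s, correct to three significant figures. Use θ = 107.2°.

ω = 3.75 rad/s
Crank pin A relative to C: A = (d + r cosθ, r sinθ); lever angle φ = atan2(r sinθ, d + r cosθ).
Differentiating tanφ: φ̇ = rω(d cosθ + r)/(d² + r² + 2dr cosθ).
d² + r² + 2dr cosθ = |CA|² = 0.079308 m²;  d cosθ + r = +0.064761 m.
|ω_lever| = |0.1496·3.75·+0.064761| / 0.079308 = 0.4581 rad/s.

0.458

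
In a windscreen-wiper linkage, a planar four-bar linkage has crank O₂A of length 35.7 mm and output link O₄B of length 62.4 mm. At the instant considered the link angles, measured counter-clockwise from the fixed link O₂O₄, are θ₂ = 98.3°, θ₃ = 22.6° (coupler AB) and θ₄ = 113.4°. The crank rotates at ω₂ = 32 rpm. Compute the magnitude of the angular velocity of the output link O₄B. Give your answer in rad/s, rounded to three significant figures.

1.86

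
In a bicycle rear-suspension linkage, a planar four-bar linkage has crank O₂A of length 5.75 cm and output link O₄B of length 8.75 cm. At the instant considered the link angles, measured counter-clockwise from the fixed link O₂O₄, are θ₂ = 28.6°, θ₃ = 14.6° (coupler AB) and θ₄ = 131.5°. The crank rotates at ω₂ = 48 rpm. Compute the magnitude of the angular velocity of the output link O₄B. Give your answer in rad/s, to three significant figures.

ω₂ = 5.027 rad/s (from 48 rpm).
Differentiating the loop-closure r₂e^{iθ₂}+r₃e^{iθ₃}=r₁+r₄e^{iθ₄} gives r₂ω₂e^{iθ₂}+r₃ω₃e^{iθ₃}=r₄ω₄e^{iθ₄}.
Eliminating the other unknown: ω₄ = r₂ω₂ sin(θ₂−θ₃) / [r₄ sin(θ₄−θ₃)].
Numerator sine = +0.24192; denominator sine = +0.89180.
Result = 0.0575·5.027·(+0.24192) / (0.0875·(+0.89180)) = +0.89606 rad/s; magnitude 0.89606 rad/s.

0.896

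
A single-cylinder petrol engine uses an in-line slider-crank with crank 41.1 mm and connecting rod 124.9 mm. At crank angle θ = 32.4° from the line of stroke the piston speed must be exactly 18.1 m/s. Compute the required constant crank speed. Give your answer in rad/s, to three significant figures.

641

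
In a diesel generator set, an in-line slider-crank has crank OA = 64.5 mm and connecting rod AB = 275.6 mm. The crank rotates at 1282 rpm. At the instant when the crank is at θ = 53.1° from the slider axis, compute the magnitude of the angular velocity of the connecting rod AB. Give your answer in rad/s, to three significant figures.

ω = 134.3 rad/s (converted from 1282 rpm).
The rod makes angle φ with the slider axis where L sinφ = r sinθ; differentiating, L cosφ·φ̇ = r ω cosθ.
L cosφ = √(L² − r² sin²θ) = 0.27073 m.
|ω_rod| = r ω |cosθ| / √(L² − r² sin²θ) = 0.0645·134.3·0.60042/0.27073 = 19.204 rad/s.

19.2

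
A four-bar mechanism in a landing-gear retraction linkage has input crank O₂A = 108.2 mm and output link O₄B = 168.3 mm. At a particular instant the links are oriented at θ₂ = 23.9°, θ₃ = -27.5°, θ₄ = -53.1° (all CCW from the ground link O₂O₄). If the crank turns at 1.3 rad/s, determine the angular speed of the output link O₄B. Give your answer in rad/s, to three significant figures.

1.51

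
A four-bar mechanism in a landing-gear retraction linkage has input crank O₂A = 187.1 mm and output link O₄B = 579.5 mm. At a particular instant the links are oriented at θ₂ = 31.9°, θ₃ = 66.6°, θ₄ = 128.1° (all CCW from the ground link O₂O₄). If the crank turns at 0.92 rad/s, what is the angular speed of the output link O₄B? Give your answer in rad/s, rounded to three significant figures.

ω₂ = 0.92 rad/s
Differentiating the loop-closure r₂e^{iθ₂}+r₃e^{iθ₃}=r₁+r₄e^{iθ₄} gives r₂ω₂e^{iθ₂}+r₃ω₃e^{iθ₃}=r₄ω₄e^{iθ₄}.
Eliminating the other unknown: ω₄ = r₂ω₂ sin(θ₂−θ₃) / [r₄ sin(θ₄−θ₃)].
Numerator sine = -0.56928; denominator sine = +0.87882.
Result = 0.1871·0.92·(-0.56928) / (0.5795·(+0.87882)) = -0.19241 rad/s; magnitude 0.19241 rad/s.

0.192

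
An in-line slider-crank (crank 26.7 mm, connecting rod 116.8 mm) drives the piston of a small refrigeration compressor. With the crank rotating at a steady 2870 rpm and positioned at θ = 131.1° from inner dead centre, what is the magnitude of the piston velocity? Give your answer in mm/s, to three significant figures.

5120

ω = 2π·2870/60 = 300.5 rad/s
For an in-line slider-crank, x = r cosθ + √(L² − r² sin²θ), so v = −rω sinθ·[1 + r cosθ/√(L² − r² sin²θ)].
With r = 0.0267 m, L = 0.1168 m, θ = 131.1°: √(L² − r² sin²θ) = 0.11505 m.
v = −0.0267·300.5·0.75356·[1 + 0.0267·-0.65738/0.11505] = -5.1245 m/s.
|v| = 5.1245 m/s = 5124.5 mm/s.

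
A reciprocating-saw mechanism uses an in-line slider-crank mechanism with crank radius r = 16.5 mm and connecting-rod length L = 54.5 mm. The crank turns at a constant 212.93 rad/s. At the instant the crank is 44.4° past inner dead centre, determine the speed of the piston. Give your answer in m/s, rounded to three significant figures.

3.00

ω = 212.9 rad/s
For an in-line slider-crank, x = r cosθ + √(L² − r² sin²θ), so v = −rω sinθ·[1 + r cosθ/√(L² − r² sin²θ)].
With r = 0.0165 m, L = 0.0545 m, θ = 44.4°: √(L² − r² sin²θ) = 0.053263 m.
v = −0.0165·212.9·0.69966·[1 + 0.0165·0.71447/0.053263] = -3.0022 m/s.
|v| = 3.0022 m/s.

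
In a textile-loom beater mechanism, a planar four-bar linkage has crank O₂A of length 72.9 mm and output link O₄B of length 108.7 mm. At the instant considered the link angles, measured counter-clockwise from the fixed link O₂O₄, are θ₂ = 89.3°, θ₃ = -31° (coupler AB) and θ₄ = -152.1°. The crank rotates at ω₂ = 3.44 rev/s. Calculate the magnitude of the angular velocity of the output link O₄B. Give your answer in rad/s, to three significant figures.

ω₂ = 21.61 rad/s (from 3.44 rev/s).
Differentiating the loop-closure r₂e^{iθ₂}+r₃e^{iθ₃}=r₁+r₄e^{iθ₄} gives r₂ω₂e^{iθ₂}+r₃ω₃e^{iθ₃}=r₄ω₄e^{iθ₄}.
Eliminating the other unknown: ω₄ = r₂ω₂ sin(θ₂−θ₃) / [r₄ sin(θ₄−θ₃)].
Numerator sine = +0.86340; denominator sine = -0.85627.
Result = 0.0729·21.61·(+0.86340) / (0.1087·(-0.85627)) = -14.616 rad/s; magnitude 14.616 rad/s.

14.6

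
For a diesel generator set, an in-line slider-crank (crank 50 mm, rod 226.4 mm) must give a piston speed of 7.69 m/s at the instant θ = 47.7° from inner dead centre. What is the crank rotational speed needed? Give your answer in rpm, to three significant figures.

1730

For an in-line slider-crank, |v_piston| = rω|sinθ|·[1 + r cosθ/√(L² − r² sin²θ)].
With r = 0.05 m, L = 0.2264 m, θ = 47.7°: the bracketed kinematic factor |dx/dθ| = 0.042553 m.
ω = v/|dx/dθ| = 7.69/0.042553 = 180.72 rad/s.
N = 60ω/(2π) = 1725.7 rpm.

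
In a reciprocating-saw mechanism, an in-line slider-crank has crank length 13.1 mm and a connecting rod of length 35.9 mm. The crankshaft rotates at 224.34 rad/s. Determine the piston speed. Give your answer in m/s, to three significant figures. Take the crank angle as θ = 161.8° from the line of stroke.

0.598

ω = 224.3 rad/s
For an in-line slider-crank, x = r cosθ + √(L² − r² sin²θ), so v = −rω sinθ·[1 + r cosθ/√(L² − r² sin²θ)].
With r = 0.0131 m, L = 0.0359 m, θ = 161.8°: √(L² − r² sin²θ) = 0.035666 m.
v = −0.0131·224.3·0.31233·[1 + 0.0131·-0.94997/0.035666] = -0.59763 m/s.
|v| = 0.59763 m/s.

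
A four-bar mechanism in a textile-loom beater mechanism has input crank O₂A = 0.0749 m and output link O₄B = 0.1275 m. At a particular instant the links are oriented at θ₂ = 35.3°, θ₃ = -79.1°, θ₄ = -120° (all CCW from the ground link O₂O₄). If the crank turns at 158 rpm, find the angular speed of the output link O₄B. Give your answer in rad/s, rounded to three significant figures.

ω₂ = 16.55 rad/s (from 158 rpm).
Differentiating the loop-closure r₂e^{iθ₂}+r₃e^{iθ₃}=r₁+r₄e^{iθ₄} gives r₂ω₂e^{iθ₂}+r₃ω₃e^{iθ₃}=r₄ω₄e^{iθ₄}.
Eliminating the other unknown: ω₄ = r₂ω₂ sin(θ₂−θ₃) / [r₄ sin(θ₄−θ₃)].
Numerator sine = +0.91068; denominator sine = -0.65474.
Result = 0.0749·16.55·(+0.91068) / (0.1275·(-0.65474)) = -13.519 rad/s; magnitude 13.519 rad/s.

13.5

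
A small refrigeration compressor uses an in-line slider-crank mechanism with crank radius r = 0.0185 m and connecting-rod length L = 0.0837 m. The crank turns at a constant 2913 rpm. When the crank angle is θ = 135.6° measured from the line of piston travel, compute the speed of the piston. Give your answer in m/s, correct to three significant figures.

ω = 2π·2913/60 = 305 rad/s
For an in-line slider-crank, x = r cosθ + √(L² − r² sin²θ), so v = −rω sinθ·[1 + r cosθ/√(L² − r² sin²θ)].
With r = 0.0185 m, L = 0.0837 m, θ = 135.6°: √(L² − r² sin²θ) = 0.082693 m.
v = −0.0185·305·0.69966·[1 + 0.0185·-0.71447/0.082693] = -3.3174 m/s.
|v| = 3.3174 m/s.

3.32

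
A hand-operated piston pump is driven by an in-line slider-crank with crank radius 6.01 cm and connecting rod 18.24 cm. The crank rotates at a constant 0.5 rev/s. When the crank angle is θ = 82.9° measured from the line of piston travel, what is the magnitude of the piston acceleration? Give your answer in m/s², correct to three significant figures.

0.127

ω = 2π·0.5 = 3.142 rad/s
x(θ) = r cosθ + √(L² − r² sin²θ); with ω constant, a = ω²·d²x/dθ².
d²x/dθ² = −r cosθ − r²(cos2θ)/√u − r⁴ sin²2θ/(4u^{3/2}),  u = L² − r² sin²θ = 0.0297129 m².
Substituting r = 0.0601 m, L = 0.1824 m, θ = 82.9°: d²x/dθ² = +0.012847 m.
a = ω²·d²x/dθ² = (3.142)²·(+0.012847) = +0.1268 m/s²;  |a| = 0.1268 m/s².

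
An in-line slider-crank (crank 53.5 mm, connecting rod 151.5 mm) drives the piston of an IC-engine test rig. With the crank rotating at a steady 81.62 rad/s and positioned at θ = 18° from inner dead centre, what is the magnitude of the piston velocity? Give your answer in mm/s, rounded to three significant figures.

ω = 81.62 rad/s
For an in-line slider-crank, x = r cosθ + √(L² − r² sin²θ), so v = −rω sinθ·[1 + r cosθ/√(L² − r² sin²θ)].
With r = 0.0535 m, L = 0.1515 m, θ = 18°: √(L² − r² sin²θ) = 0.1506 m.
v = −0.0535·81.62·0.30902·[1 + 0.0535·0.95106/0.1506] = -1.8053 m/s.
|v| = 1.8053 m/s = 1805.3 mm/s.

1810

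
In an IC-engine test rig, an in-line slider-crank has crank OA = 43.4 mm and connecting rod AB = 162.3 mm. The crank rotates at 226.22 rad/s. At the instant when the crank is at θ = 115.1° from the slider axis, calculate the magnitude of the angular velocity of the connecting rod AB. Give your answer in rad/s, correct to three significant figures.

ω = 226.2 rad/s
The rod makes angle φ with the slider axis where L sinφ = r sinθ; differentiating, L cosφ·φ̇ = r ω cosθ.
L cosφ = √(L² − r² sin²θ) = 0.15747 m.
|ω_rod| = r ω |cosθ| / √(L² − r² sin²θ) = 0.0434·226.2·0.42420/0.15747 = 26.448 rad/s.

26.4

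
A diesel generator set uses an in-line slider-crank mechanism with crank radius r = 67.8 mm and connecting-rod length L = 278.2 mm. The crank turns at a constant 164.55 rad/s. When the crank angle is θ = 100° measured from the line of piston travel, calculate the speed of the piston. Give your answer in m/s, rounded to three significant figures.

10.5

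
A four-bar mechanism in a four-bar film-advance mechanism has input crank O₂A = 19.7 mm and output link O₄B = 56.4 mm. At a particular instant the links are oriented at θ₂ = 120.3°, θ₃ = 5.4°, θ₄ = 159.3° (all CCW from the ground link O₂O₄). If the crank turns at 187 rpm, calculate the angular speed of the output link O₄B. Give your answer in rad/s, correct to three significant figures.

ω₂ = 19.58 rad/s (from 187 rpm).
Differentiating the loop-closure r₂e^{iθ₂}+r₃e^{iθ₃}=r₁+r₄e^{iθ₄} gives r₂ω₂e^{iθ₂}+r₃ω₃e^{iθ₃}=r₄ω₄e^{iθ₄}.
Eliminating the other unknown: ω₄ = r₂ω₂ sin(θ₂−θ₃) / [r₄ sin(θ₄−θ₃)].
Numerator sine = +0.90704; denominator sine = +0.43994.
Result = 0.0197·19.58·(+0.90704) / (0.0564·(+0.43994)) = +14.102 rad/s; magnitude 14.102 rad/s.

14.1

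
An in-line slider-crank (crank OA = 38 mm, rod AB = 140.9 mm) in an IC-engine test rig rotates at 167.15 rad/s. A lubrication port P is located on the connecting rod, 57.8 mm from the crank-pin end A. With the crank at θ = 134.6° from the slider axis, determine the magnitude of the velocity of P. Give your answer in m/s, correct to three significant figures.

4.93

ω = 167.2 rad/s.  Crank-pin speed |V_A| = rω = 6.3517 m/s, perpendicular to OA.
Rod angle: sinφ = −(r/L) sinθ ⇒ φ = -11.071°; ω_rod = −rω cosθ/√(L²−r²sin²θ) = +32.253 rad/s.
V_P = V_A + ω_rod × AP, with AP = 0.0578 m along the rod.
Components: V_Px = −rω sinθ − a·ω_rod·sinφ = -4.1646 m/s;  V_Py = rω cosθ + a·ω_rod·cosφ = -2.6303 m/s.
|V_P| = √(V_Px² + V_Py²) = 4.9257 m/s.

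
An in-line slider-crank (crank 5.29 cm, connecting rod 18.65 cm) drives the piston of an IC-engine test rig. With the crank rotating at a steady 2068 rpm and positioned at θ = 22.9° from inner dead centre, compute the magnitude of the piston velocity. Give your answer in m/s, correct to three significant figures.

5.63

ω = 2π·2068/60 = 216.6 rad/s
For an in-line slider-crank, x = r cosθ + √(L² − r² sin²θ), so v = −rω sinθ·[1 + r cosθ/√(L² − r² sin²θ)].
With r = 0.0529 m, L = 0.1865 m, θ = 22.9°: √(L² − r² sin²θ) = 0.18536 m.
v = −0.0529·216.6·0.38912·[1 + 0.0529·0.92119/0.18536] = -5.6298 m/s.
|v| = 5.6298 m/s.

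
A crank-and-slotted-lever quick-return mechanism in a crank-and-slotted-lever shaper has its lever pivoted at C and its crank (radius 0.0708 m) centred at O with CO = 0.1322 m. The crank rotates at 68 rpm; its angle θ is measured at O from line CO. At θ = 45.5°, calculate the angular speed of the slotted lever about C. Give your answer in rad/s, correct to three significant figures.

2.31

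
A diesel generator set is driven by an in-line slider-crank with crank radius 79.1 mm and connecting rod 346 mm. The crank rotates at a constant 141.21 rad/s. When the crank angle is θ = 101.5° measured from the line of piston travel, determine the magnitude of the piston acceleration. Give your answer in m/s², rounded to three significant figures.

654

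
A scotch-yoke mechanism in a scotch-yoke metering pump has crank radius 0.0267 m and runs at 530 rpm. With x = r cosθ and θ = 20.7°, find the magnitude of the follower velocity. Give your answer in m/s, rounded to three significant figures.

0.524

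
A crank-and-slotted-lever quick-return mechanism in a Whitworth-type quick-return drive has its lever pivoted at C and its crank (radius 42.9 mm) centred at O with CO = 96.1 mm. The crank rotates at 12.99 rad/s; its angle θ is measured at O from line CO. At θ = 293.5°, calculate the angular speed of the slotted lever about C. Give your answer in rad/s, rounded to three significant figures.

3.15

ω = 12.99 rad/s
Crank pin A relative to C: A = (d + r cosθ, r sinθ); lever angle φ = atan2(r sinθ, d + r cosθ).
Differentiating tanφ: φ̇ = rω(d cosθ + r)/(d² + r² + 2dr cosθ).
d² + r² + 2dr cosθ = |CA|² = 0.0143635 m²;  d cosθ + r = +0.08122 m.
|ω_lever| = |0.0429·12.99·+0.08122| / 0.0143635 = 3.1512 rad/s.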